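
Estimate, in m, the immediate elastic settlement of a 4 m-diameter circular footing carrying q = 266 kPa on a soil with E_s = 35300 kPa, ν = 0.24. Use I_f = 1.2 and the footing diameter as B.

Immediate (elastic) settlement: S_e = q·B·(1−ν²)/E_s · I_f.
S_e = 266 × 4 × (1 − 0.24²) / 35300 × 1.2
    = 266 × 4 × 0.9424 / 35300 × 1.2
    = 0.03409 m

S_e ≈ 0.0341 m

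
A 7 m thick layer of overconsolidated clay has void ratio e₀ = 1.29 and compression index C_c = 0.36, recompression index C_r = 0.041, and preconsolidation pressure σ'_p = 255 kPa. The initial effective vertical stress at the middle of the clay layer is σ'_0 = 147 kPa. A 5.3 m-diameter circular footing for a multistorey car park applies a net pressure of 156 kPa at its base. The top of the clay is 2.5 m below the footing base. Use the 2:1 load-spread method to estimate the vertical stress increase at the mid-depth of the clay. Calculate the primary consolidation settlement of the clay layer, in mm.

Mid-depth of clay below the footing base: z = 2.5 + 7/2 = 6 m.
Stress increase at mid-clay by the 2:1 spreading method:
Δσ ≈ qD²/(D+z)² = 156×5.3²/(5.3+6)² = 34.318 kPa
Final effective stress: σ'_f = 147 + 34.318 = 181.32 kPa.
σ'_f = 181.32 ≤ σ'_p = 255 kPa, so the clay remains overconsolidated and only the recompression index applies:
S_c = C_r·H/(1+e₀)·log₁₀(σ'_f/σ'_0) = 0.041×7/2.29×log₁₀(181.32/147)
    = 0.12533 × 0.091128 = 0.01142 m

S_c ≈ 11.4 mm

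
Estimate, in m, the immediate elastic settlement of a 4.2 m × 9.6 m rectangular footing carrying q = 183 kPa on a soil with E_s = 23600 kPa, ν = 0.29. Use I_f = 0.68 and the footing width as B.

Immediate (elastic) settlement: S_e = q·B·(1−ν²)/E_s · I_f.
S_e = 183 × 4.2 × (1 − 0.29²) / 23600 × 0.68
    = 183 × 4.2 × 0.9159 / 23600 × 0.68
    = 0.02028 m

S_e ≈ 0.0203 m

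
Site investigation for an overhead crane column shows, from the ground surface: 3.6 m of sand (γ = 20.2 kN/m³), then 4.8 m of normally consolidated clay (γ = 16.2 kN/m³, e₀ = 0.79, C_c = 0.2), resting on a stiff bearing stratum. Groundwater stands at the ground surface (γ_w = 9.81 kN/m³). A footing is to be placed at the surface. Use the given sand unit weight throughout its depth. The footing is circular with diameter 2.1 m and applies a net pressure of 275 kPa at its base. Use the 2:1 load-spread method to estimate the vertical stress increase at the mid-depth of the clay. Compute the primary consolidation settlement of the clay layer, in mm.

Mid-depth of clay below the ground surface: z = 3.6 + 4.8/2 = 6 m.
Total vertical stress at mid-clay: σ_v = 20.2×3.6 + 16.2×2.4 = 111.6 kPa.
Pore pressure: u = 9.81×(6 − 0) = 58.86 kPa.
Initial effective stress: σ'_0 = σ_v − u = 111.6 − 58.86 = 52.74 kPa.
Stress increase at mid-clay by the 2:1 spreading method:
Δσ ≈ qD²/(D+z)² = 275×2.1²/(2.1+6)² = 18.484 kPa
Final effective stress: σ'_f = σ'_0 + Δσ = 52.74 + 18.484 = 71.224 kPa.
Normally consolidated clay, so the full stress increment lies on the virgin compression line:
S_c = C_c·H/(1+e₀)·log₁₀(σ'_f/σ'_0) = 0.2×4.8/(1+0.79)×log₁₀(71.224/52.74)
    = 0.53631 × 0.13049 = 0.06998 m

S_c ≈ 70 mm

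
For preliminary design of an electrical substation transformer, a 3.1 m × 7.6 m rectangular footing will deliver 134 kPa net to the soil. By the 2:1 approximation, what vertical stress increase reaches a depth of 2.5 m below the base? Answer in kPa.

By the 2:1 method the load spreads at 1 horizontal : 2 vertical, so at depth z the loaded area has grown by z in each plan dimension:
Δσ = qBL/((B+z)(L+z)) = 134×3.1×7.6/((3.1+2.5)(7.6+2.5)) = 55.818 kPa

Δσ_z ≈ 55.8 kPa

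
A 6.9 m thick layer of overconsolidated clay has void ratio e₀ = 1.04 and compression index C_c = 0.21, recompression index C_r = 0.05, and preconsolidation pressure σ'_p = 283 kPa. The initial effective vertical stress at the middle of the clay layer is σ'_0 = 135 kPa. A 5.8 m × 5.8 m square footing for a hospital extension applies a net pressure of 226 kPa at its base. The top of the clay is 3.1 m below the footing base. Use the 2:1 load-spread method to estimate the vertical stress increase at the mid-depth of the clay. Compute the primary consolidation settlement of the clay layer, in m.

S_c ≈ 0.0231 m

Mid-depth of clay below the footing base: z = 3.1 + 6.9/2 = 6.55 m.
Stress increase at mid-clay by the 2:1 spreading method:
Δσ = qBL/((B+z)(L+z)) = 226×5.8×5.8/((5.8+6.55)(5.8+6.55)) = 49.846 kPa
Final effective stress: σ'_f = 135 + 49.846 = 184.85 kPa.
σ'_f = 184.85 ≤ σ'_p = 283 kPa, so the clay remains overconsolidated and only the recompression index applies:
S_c = C_r·H/(1+e₀)·log₁₀(σ'_f/σ'_0) = 0.05×6.9/2.04×log₁₀(184.85/135)
    = 0.16912 × 0.13649 = 0.02308 m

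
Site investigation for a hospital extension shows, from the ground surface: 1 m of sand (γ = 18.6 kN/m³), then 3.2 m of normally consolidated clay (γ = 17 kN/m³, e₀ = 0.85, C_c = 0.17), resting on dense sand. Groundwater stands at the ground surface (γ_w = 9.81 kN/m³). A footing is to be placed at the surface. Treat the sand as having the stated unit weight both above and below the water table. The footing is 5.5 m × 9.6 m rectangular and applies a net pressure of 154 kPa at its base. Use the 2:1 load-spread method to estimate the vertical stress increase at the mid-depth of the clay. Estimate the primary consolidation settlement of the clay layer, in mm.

S_c ≈ 207 mm

Mid-depth of clay below the ground surface: z = 1 + 3.2/2 = 2.6 m.
Total vertical stress at mid-clay: σ_v = 18.6×1 + 17×1.6 = 45.8 kPa.
Pore pressure: u = 9.81×(2.6 − 0) = 25.506 kPa.
Initial effective stress: σ'_0 = σ_v − u = 45.8 − 25.506 = 20.294 kPa.
Stress increase at mid-clay by the 2:1 spreading method:
Δσ = qBL/((B+z)(L+z)) = 154×5.5×9.6/((5.5+2.6)(9.6+2.6)) = 82.283 kPa
Final effective stress: σ'_f = σ'_0 + Δσ = 20.294 + 82.283 = 102.58 kPa.
Normally consolidated clay, so the full stress increment lies on the virgin compression line:
S_c = C_c·H/(1+e₀)·log₁₀(σ'_f/σ'_0) = 0.17×3.2/(1+0.85)×log₁₀(102.58/20.294)
    = 0.29405 × 0.7037 = 0.2069 m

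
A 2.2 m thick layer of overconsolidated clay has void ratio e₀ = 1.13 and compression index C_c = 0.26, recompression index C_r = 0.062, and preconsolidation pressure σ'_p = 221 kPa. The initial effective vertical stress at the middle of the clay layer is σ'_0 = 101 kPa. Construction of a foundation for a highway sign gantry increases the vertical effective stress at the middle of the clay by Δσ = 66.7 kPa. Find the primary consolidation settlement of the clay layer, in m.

Final effective stress: σ'_f = 101 + 66.7 = 167.7 kPa.
σ'_f = 167.7 ≤ σ'_p = 221 kPa, so the clay remains overconsolidated and only the recompression index applies:
S_c = C_r·H/(1+e₀)·log₁₀(σ'_f/σ'_0) = 0.062×2.2/2.13×log₁₀(167.7/101)
    = 0.06404 × 0.22021 = 0.0141 m

S_c ≈ 0.0141 m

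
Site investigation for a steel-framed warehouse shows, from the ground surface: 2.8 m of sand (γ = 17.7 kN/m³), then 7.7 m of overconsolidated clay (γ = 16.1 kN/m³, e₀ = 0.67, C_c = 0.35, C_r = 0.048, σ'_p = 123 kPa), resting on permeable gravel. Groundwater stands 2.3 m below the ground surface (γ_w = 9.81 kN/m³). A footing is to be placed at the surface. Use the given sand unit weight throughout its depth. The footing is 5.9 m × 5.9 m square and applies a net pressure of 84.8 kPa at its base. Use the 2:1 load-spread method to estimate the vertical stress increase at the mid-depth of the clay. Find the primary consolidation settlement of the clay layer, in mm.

S_c ≈ 23.1 mm

Mid-depth of clay below the ground surface: z = 2.8 + 7.7/2 = 6.65 m.
Total vertical stress at mid-clay: σ_v = 17.7×2.8 + 16.1×3.85 = 111.55 kPa.
Pore pressure: u = 9.81×(6.65 − 2.3) = 42.673 kPa.
Initial effective stress: σ'_0 = σ_v − u = 111.55 − 42.673 = 68.877 kPa.
Stress increase at mid-clay by the 2:1 spreading method:
Δσ = qBL/((B+z)(L+z)) = 84.8×5.9×5.9/((5.9+6.65)(5.9+6.65)) = 18.742 kPa
Final effective stress: σ'_f = 68.877 + 18.742 = 87.619 kPa.
σ'_f = 87.619 ≤ σ'_p = 123 kPa, so the clay remains overconsolidated and only the recompression index applies:
S_c = C_r·H/(1+e₀)·log₁₀(σ'_f/σ'_0) = 0.048×7.7/1.67×log₁₀(87.619/68.877)
    = 0.22132 × 0.10452 = 0.02313 m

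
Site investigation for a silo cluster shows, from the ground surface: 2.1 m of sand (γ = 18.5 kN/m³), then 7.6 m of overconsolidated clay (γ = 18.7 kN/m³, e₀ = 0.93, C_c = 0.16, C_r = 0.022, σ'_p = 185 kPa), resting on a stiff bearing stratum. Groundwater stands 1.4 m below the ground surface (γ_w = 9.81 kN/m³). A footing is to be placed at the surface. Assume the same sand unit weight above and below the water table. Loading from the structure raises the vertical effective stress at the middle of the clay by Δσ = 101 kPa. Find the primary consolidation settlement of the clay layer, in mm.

Mid-depth of clay below the ground surface: z = 2.1 + 7.6/2 = 5.9 m.
Total vertical stress at mid-clay: σ_v = 18.5×2.1 + 18.7×3.8 = 109.91 kPa.
Pore pressure: u = 9.81×(5.9 − 1.4) = 44.145 kPa.
Initial effective stress: σ'_0 = σ_v − u = 109.91 − 44.145 = 65.765 kPa.
Final effective stress: σ'_f = 65.765 + 101 = 166.76 kPa.
σ'_f = 166.76 ≤ σ'_p = 185 kPa, so the clay remains overconsolidated and only the recompression index applies:
S_c = C_r·H/(1+e₀)·log₁₀(σ'_f/σ'_0) = 0.022×7.6/1.93×log₁₀(166.76/65.765)
    = 0.086632 × 0.4041 = 0.03501 m

S_c ≈ 35 mm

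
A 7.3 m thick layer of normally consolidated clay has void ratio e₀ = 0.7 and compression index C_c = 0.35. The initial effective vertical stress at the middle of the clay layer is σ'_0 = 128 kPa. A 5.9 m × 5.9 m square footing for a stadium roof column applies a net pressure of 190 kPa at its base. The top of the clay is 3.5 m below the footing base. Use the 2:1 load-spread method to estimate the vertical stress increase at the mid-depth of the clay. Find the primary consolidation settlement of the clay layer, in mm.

Mid-depth of clay below the footing base: z = 3.5 + 7.3/2 = 7.15 m.
Stress increase at mid-clay by the 2:1 spreading method:
Δσ = qBL/((B+z)(L+z)) = 190×5.9×5.9/((5.9+7.15)(5.9+7.15)) = 38.836 kPa
Final effective stress: σ'_f = σ'_0 + Δσ = 128 + 38.836 = 166.84 kPa.
Normally consolidated clay, so the full stress increment lies on the virgin compression line:
S_c = C_c·H/(1+e₀)·log₁₀(σ'_f/σ'_0) = 0.35×7.3/(1+0.7)×log₁₀(166.84/128)
    = 1.5029 × 0.11509 = 0.173 m

S_c ≈ 173 mm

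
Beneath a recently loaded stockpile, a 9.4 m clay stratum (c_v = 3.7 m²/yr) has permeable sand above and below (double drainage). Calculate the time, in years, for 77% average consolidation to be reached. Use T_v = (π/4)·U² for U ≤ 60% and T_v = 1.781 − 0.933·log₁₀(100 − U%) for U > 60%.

t ≈ 3.05 years

Drainage path length: H_d = H/2 = 4.7 m (double drainage).
U > 60%: T_v = 1.781 − 0.933·log₁₀(100 − 77) = 0.51051.
t = T_v·H_d²/c_v = 0.51051×4.7²/3.7 = 3.048 years.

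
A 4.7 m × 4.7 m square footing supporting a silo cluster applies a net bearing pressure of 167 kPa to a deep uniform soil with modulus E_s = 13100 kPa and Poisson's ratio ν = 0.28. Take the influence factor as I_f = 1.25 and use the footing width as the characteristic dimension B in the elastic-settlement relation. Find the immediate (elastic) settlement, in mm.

Immediate (elastic) settlement: S_e = q·B·(1−ν²)/E_s · I_f.
S_e = 167 × 4.7 × (1 − 0.28²) / 13100 × 1.25
    = 167 × 4.7 × 0.9216 / 13100 × 1.25
    = 0.06902 m = 69.02 mm

S_e ≈ 69 mm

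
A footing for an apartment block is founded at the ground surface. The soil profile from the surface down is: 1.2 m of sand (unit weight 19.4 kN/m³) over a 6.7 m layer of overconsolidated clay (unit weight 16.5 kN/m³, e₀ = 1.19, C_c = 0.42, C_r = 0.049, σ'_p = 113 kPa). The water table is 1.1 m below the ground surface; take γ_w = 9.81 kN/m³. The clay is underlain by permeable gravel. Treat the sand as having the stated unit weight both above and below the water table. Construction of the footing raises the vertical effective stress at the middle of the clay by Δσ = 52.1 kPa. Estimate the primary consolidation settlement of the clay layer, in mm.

Mid-depth of clay below the ground surface: z = 1.2 + 6.7/2 = 4.55 m.
Total vertical stress at mid-clay: σ_v = 19.4×1.2 + 16.5×3.35 = 78.555 kPa.
Pore pressure: u = 9.81×(4.55 − 1.1) = 33.845 kPa.
Initial effective stress: σ'_0 = σ_v − u = 78.555 − 33.845 = 44.71 kPa.
Final effective stress: σ'_f = 44.71 + 52.1 = 96.81 kPa.
σ'_f = 96.81 ≤ σ'_p = 113 kPa, so the clay remains overconsolidated and only the recompression index applies:
S_c = C_r·H/(1+e₀)·log₁₀(σ'_f/σ'_0) = 0.049×6.7/2.19×log₁₀(96.81/44.71)
    = 0.14991 × 0.33552 = 0.0503 m

S_c ≈ 50.3 mm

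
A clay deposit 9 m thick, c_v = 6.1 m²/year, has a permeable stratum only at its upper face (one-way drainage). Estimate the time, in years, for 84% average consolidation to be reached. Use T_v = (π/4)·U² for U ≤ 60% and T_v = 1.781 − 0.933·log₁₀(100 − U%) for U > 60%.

t ≈ 8.73 years

Drainage path length: H_d = H = 9 m (single drainage).
U > 60%: T_v = 1.781 − 0.933·log₁₀(100 − 84) = 0.65756.
t = T_v·H_d²/c_v = 0.65756×9²/6.1 = 8.732 years.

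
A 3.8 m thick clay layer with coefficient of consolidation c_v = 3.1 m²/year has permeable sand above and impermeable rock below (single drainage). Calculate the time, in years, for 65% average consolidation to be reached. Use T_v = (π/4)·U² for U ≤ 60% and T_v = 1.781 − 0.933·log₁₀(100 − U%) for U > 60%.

t ≈ 1.59 years

Drainage path length: H_d = H = 3.8 m (single drainage).
U > 60%: T_v = 1.781 − 0.933·log₁₀(100 − 65) = 0.34038.
t = T_v·H_d²/c_v = 0.34038×3.8²/3.1 = 1.586 years.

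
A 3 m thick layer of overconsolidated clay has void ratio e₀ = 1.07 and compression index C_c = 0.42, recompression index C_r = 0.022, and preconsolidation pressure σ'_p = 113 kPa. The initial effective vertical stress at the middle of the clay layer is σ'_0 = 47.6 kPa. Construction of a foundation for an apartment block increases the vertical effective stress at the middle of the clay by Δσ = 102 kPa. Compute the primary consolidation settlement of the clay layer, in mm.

S_c ≈ 86.1 mm

Final effective stress: σ'_f = 47.6 + 102 = 149.6 kPa.
σ'_f = 149.6 > σ'_p = 113 kPa, so the stress path crosses the preconsolidation pressure — recompression up to σ'_p, then virgin compression beyond:
S_c = H/(1+e₀)·[C_r·log₁₀(σ'_p/σ'_0) + C_c·log₁₀(σ'_f/σ'_p)]
    = 3/2.07 × [0.022×log₁₀(113/47.6) + 0.42×log₁₀(149.6/113)]
    = 1.4493 × [0.0082604 + 0.051178] = 0.08614 m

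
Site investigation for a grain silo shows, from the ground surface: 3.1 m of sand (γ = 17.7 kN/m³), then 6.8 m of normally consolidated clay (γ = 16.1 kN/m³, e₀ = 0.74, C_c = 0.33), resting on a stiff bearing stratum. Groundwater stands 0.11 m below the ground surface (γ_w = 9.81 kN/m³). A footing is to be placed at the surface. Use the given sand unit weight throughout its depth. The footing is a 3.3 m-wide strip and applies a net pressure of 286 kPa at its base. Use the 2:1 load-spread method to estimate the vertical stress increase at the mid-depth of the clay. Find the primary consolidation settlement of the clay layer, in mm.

Mid-depth of clay below the ground surface: z = 3.1 + 6.8/2 = 6.5 m.
Total vertical stress at mid-clay: σ_v = 17.7×3.1 + 16.1×3.4 = 109.61 kPa.
Pore pressure: u = 9.81×(6.5 − 0.11) = 62.686 kPa.
Initial effective stress: σ'_0 = σ_v − u = 109.61 − 62.686 = 46.924 kPa.
Stress increase at mid-clay by the 2:1 spreading method:
Δσ = qB/(B+z) = 286×3.3/(3.3+6.5) = 96.306 kPa
Final effective stress: σ'_f = σ'_0 + Δσ = 46.924 + 96.306 = 143.23 kPa.
Normally consolidated clay, so the full stress increment lies on the virgin compression line:
S_c = C_c·H/(1+e₀)·log₁₀(σ'_f/σ'_0) = 0.33×6.8/(1+0.74)×log₁₀(143.23/46.924)
    = 1.2897 × 0.48464 = 0.625 m

S_c ≈ 625 mm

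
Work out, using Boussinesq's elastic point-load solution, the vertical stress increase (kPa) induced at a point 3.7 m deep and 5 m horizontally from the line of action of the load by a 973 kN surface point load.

Boussinesq vertical stress below a point load on an elastic half-space:
Δσ_z = 3P/(2πz²) · [1 + (r/z)²]^(−5/2)
r/z = 5/3.7 = 1.3514; [1+(r/z)²]^(−5/2) = 0.074475.
Δσ_z = 3×973/(2π×3.7²) × 0.074475 = 33.935 × 0.074475 = 2.527 kPa

Δσ_z ≈ 2.53 kPa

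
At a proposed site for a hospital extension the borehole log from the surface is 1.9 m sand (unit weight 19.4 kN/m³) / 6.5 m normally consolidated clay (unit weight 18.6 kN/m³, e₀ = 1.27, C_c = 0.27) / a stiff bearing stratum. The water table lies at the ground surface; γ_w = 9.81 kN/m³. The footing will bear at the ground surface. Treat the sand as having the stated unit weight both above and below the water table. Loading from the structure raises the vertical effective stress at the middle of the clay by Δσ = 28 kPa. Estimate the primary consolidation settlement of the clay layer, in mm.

S_c ≈ 157 mm

Mid-depth of clay below the ground surface: z = 1.9 + 6.5/2 = 5.15 m.
Total vertical stress at mid-clay: σ_v = 19.4×1.9 + 18.6×3.25 = 97.31 kPa.
Pore pressure: u = 9.81×(5.15 − 0) = 50.522 kPa.
Initial effective stress: σ'_0 = σ_v − u = 97.31 − 50.522 = 46.788 kPa.
Final effective stress: σ'_f = σ'_0 + Δσ = 46.788 + 28 = 74.788 kPa.
Normally consolidated clay, so the full stress increment lies on the virgin compression line:
S_c = C_c·H/(1+e₀)·log₁₀(σ'_f/σ'_0) = 0.27×6.5/(1+1.27)×log₁₀(74.788/46.788)
    = 0.77313 × 0.2037 = 0.1575 m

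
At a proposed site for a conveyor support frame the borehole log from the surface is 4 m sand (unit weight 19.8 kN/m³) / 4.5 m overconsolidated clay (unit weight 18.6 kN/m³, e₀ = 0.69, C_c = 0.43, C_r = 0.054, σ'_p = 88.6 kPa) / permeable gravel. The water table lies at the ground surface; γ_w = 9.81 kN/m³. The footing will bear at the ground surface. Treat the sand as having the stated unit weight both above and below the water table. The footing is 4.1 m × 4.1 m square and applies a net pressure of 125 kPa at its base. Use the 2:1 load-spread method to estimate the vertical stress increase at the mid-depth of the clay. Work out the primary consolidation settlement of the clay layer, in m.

S_c ≈ 0.0177 m

Mid-depth of clay below the ground surface: z = 4 + 4.5/2 = 6.25 m.
Total vertical stress at mid-clay: σ_v = 19.8×4 + 18.6×2.25 = 121.05 kPa.
Pore pressure: u = 9.81×(6.25 − 0) = 61.312 kPa.
Initial effective stress: σ'_0 = σ_v − u = 121.05 − 61.312 = 59.738 kPa.
Stress increase at mid-clay by the 2:1 spreading method:
Δσ = qBL/((B+z)(L+z)) = 125×4.1×4.1/((4.1+6.25)(4.1+6.25)) = 19.615 kPa
Final effective stress: σ'_f = 59.738 + 19.615 = 79.353 kPa.
σ'_f = 79.353 ≤ σ'_p = 88.6 kPa, so the clay remains overconsolidated and only the recompression index applies:
S_c = C_r·H/(1+e₀)·log₁₀(σ'_f/σ'_0) = 0.054×4.5/1.69×log₁₀(79.353/59.738)
    = 0.14379 × 0.12331 = 0.01773 m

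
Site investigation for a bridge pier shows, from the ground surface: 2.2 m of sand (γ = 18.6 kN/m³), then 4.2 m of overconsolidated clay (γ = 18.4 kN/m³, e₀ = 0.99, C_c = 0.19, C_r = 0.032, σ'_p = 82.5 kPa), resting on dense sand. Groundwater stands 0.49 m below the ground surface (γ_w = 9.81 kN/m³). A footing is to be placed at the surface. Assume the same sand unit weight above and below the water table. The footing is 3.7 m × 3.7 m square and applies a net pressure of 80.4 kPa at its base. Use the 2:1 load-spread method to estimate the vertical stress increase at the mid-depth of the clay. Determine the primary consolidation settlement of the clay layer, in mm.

S_c ≈ 10 mm

Mid-depth of clay below the ground surface: z = 2.2 + 4.2/2 = 4.3 m.
Total vertical stress at mid-clay: σ_v = 18.6×2.2 + 18.4×2.1 = 79.56 kPa.
Pore pressure: u = 9.81×(4.3 − 0.49) = 37.376 kPa.
Initial effective stress: σ'_0 = σ_v − u = 79.56 − 37.376 = 42.184 kPa.
Stress increase at mid-clay by the 2:1 spreading method:
Δσ = qBL/((B+z)(L+z)) = 80.4×3.7×3.7/((3.7+4.3)(3.7+4.3)) = 17.198 kPa
Final effective stress: σ'_f = 42.184 + 17.198 = 59.382 kPa.
σ'_f = 59.382 ≤ σ'_p = 82.5 kPa, so the clay remains overconsolidated and only the recompression index applies:
S_c = C_r·H/(1+e₀)·log₁₀(σ'_f/σ'_0) = 0.032×4.2/1.99×log₁₀(59.382/42.184)
    = 0.067539 × 0.14851 = 0.01003 m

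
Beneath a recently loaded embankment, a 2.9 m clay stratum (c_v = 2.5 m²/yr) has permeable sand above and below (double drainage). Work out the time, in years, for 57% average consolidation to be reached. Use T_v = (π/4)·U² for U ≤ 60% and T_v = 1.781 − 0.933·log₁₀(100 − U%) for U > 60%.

t ≈ 0.215 years

Drainage path length: H_d = H/2 = 1.45 m (double drainage).
U ≤ 60%: T_v = (π/4)·U² = (π/4)×0.57² = 0.25518.
t = T_v·H_d²/c_v = 0.25518×1.45²/2.5 = 0.2146 years.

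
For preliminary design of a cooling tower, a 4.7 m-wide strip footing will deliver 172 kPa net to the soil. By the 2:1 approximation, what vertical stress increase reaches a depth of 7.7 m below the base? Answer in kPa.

By the 2:1 method the load spreads at 1 horizontal : 2 vertical, so at depth z the loaded area has grown by z in each plan dimension:
Δσ = qB/(B+z) = 172×4.7/(4.7+7.7) = 65.194 kPa

Δσ_z ≈ 65.2 kPa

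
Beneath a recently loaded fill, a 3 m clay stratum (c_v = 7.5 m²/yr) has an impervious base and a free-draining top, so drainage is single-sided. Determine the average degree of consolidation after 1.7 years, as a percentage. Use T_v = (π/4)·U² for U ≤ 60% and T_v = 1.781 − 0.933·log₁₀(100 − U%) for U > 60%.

U ≈ 97.5 %

Drainage path length: H_d = H = 3 m (single drainage).
T_v = c_v·t/H_d² = 7.5×1.7/3² = 1.4167.
T_v = 1.4167 corresponds to the U > 60% branch:
U = 1 − 10^((1.781 − T_v)/0.933)/100 = 0.9754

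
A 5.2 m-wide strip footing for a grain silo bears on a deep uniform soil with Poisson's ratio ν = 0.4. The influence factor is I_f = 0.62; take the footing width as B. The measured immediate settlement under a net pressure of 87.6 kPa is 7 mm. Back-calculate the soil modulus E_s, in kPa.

E_s ≈ 33900 kPa

S_e = q·B·(1−ν²)/E_s · I_f  ⇒  E_s = q·B·(1−ν²)·I_f / S_e.
E_s = 87.6 × 5.2 × 0.84 × 0.62 / 0.007 = 33890 kPa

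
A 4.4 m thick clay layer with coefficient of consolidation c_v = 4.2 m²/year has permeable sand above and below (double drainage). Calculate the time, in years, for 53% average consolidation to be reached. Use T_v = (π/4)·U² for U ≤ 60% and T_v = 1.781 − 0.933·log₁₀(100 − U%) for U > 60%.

Drainage path length: H_d = H/2 = 2.2 m (double drainage).
U ≤ 60%: T_v = (π/4)·U² = (π/4)×0.53² = 0.22062.
t = T_v·H_d²/c_v = 0.22062×2.2²/4.2 = 0.2542 years.

t ≈ 0.254 years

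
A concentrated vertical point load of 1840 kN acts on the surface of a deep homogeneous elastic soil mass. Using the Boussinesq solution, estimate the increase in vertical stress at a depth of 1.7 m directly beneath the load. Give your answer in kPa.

Δσ_z ≈ 304 kPa

Boussinesq vertical stress below a point load on an elastic half-space:
Δσ_z = 3P/(2πz²) · [1 + (r/z)²]^(−5/2)
r/z = 0/1.7 = 0; [1+(r/z)²]^(−5/2) = 1.
Δσ_z = 3×1840/(2π×1.7²) × 1 = 303.99 × 1 = 304 kPa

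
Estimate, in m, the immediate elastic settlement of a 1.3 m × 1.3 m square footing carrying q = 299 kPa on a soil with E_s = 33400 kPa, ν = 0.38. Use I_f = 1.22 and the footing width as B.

S_e ≈ 0.0121 m

Immediate (elastic) settlement: S_e = q·B·(1−ν²)/E_s · I_f.
S_e = 299 × 1.3 × (1 − 0.38²) / 33400 × 1.22
    = 299 × 1.3 × 0.8556 / 33400 × 1.22
    = 0.01215 m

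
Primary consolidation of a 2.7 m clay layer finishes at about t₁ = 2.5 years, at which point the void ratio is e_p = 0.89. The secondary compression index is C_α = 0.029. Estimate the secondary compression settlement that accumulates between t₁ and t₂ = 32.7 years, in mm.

S_s ≈ 46.3 mm

Secondary compression: S_s = C_α·H/(1+e_p)·log₁₀(t₂/t₁)
S_s = 0.029×2.7/(1+0.89)×log₁₀(32.7/2.5)
    = 0.04143 × 1.117 = 0.04626 m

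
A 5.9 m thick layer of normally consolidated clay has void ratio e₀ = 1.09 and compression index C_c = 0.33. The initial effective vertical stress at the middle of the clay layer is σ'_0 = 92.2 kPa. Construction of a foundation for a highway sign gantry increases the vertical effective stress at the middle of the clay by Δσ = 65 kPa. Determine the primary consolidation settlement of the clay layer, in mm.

S_c ≈ 216 mm

Final effective stress: σ'_f = σ'_0 + Δσ = 92.2 + 65 = 157.2 kPa.
Normally consolidated clay, so the full stress increment lies on the virgin compression line:
S_c = C_c·H/(1+e₀)·log₁₀(σ'_f/σ'_0) = 0.33×5.9/(1+1.09)×log₁₀(157.2/92.2)
    = 0.93158 × 0.23172 = 0.2159 m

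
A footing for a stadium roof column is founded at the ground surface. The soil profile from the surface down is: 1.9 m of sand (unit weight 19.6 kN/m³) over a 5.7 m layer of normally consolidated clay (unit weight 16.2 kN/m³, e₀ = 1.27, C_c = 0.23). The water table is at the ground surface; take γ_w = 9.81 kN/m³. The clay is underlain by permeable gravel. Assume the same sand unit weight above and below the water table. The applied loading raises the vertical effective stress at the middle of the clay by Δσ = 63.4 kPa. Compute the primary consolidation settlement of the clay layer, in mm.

Mid-depth of clay below the ground surface: z = 1.9 + 5.7/2 = 4.75 m.
Total vertical stress at mid-clay: σ_v = 19.6×1.9 + 16.2×2.85 = 83.41 kPa.
Pore pressure: u = 9.81×(4.75 − 0) = 46.598 kPa.
Initial effective stress: σ'_0 = σ_v − u = 83.41 − 46.598 = 36.812 kPa.
Final effective stress: σ'_f = σ'_0 + Δσ = 36.812 + 63.4 = 100.21 kPa.
Normally consolidated clay, so the full stress increment lies on the virgin compression line:
S_c = C_c·H/(1+e₀)·log₁₀(σ'_f/σ'_0) = 0.23×5.7/(1+1.27)×log₁₀(100.21/36.812)
    = 0.57753 × 0.43492 = 0.2512 m

S_c ≈ 251 mm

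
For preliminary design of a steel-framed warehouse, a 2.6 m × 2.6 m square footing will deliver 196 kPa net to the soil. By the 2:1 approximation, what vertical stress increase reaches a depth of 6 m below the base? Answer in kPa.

Δσ_z ≈ 17.9 kPa

By the 2:1 method the load spreads at 1 horizontal : 2 vertical, so at depth z the loaded area has grown by z in each plan dimension:
Δσ = qBL/((B+z)(L+z)) = 196×2.6×2.6/((2.6+6)(2.6+6)) = 17.915 kPa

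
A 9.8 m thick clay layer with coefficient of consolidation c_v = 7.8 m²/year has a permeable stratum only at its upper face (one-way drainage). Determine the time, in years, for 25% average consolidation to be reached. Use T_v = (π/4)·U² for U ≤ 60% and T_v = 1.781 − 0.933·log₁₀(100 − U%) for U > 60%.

Drainage path length: H_d = H = 9.8 m (single drainage).
U ≤ 60%: T_v = (π/4)·U² = (π/4)×0.25² = 0.049087.
t = T_v·H_d²/c_v = 0.049087×9.8²/7.8 = 0.6044 years.

t ≈ 0.604 years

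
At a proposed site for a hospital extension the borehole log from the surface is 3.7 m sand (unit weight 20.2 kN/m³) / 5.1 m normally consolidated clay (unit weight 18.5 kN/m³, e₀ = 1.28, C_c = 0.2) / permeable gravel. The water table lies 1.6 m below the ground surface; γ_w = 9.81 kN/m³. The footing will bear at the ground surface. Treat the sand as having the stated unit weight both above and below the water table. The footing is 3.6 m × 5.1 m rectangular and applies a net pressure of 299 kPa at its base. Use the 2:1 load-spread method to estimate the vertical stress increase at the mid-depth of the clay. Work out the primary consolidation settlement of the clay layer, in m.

S_c ≈ 0.0965 m

Mid-depth of clay below the ground surface: z = 3.7 + 5.1/2 = 6.25 m.
Total vertical stress at mid-clay: σ_v = 20.2×3.7 + 18.5×2.55 = 121.91 kPa.
Pore pressure: u = 9.81×(6.25 − 1.6) = 45.617 kPa.
Initial effective stress: σ'_0 = σ_v − u = 121.91 − 45.617 = 76.293 kPa.
Stress increase at mid-clay by the 2:1 spreading method:
Δσ = qBL/((B+z)(L+z)) = 299×3.6×5.1/((3.6+6.25)(5.1+6.25)) = 49.103 kPa
Final effective stress: σ'_f = σ'_0 + Δσ = 76.293 + 49.103 = 125.4 kPa.
Normally consolidated clay, so the full stress increment lies on the virgin compression line:
S_c = C_c·H/(1+e₀)·log₁₀(σ'_f/σ'_0) = 0.2×5.1/(1+1.28)×log₁₀(125.4/76.293)
    = 0.44737 × 0.21581 = 0.09655 m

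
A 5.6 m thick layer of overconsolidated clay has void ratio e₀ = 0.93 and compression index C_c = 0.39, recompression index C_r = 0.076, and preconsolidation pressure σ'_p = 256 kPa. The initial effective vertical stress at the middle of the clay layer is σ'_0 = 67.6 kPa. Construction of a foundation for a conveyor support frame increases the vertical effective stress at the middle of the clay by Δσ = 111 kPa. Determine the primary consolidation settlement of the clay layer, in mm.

S_c ≈ 93 mm

Final effective stress: σ'_f = 67.6 + 111 = 178.6 kPa.
σ'_f = 178.6 ≤ σ'_p = 256 kPa, so the clay remains overconsolidated and only the recompression index applies:
S_c = C_r·H/(1+e₀)·log₁₀(σ'_f/σ'_0) = 0.076×5.6/1.93×log₁₀(178.6/67.6)
    = 0.22052 × 0.42193 = 0.09304 m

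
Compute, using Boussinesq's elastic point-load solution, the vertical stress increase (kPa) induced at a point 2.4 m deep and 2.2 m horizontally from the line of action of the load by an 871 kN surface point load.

Δσ_z ≈ 15.7 kPa

Boussinesq vertical stress below a point load on an elastic half-space:
Δσ_z = 3P/(2πz²) · [1 + (r/z)²]^(−5/2)
r/z = 2.2/2.4 = 0.91667; [1+(r/z)²]^(−5/2) = 0.21767.
Δσ_z = 3×871/(2π×2.4²) × 0.21767 = 72.2 × 0.21767 = 15.72 kPa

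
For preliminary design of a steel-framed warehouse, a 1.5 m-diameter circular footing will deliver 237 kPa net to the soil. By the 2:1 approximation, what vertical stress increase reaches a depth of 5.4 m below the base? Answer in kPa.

Δσ_z ≈ 11.2 kPa

By the 2:1 method the load spreads at 1 horizontal : 2 vertical, so at depth z the loaded area has grown by z in each plan dimension:
Δσ ≈ qD²/(D+z)² = 237×1.5²/(1.5+5.4)² = 11.2 kPa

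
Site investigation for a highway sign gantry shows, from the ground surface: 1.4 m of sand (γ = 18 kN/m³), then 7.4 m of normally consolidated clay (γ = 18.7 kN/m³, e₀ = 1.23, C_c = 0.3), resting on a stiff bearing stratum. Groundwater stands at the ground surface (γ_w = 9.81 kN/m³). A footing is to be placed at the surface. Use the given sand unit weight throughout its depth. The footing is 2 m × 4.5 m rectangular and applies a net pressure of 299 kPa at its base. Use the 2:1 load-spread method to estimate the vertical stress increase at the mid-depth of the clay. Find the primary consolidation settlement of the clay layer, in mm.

Mid-depth of clay below the ground surface: z = 1.4 + 7.4/2 = 5.1 m.
Total vertical stress at mid-clay: σ_v = 18×1.4 + 18.7×3.7 = 94.39 kPa.
Pore pressure: u = 9.81×(5.1 − 0) = 50.031 kPa.
Initial effective stress: σ'_0 = σ_v − u = 94.39 − 50.031 = 44.359 kPa.
Stress increase at mid-clay by the 2:1 spreading method:
Δσ = qBL/((B+z)(L+z)) = 299×2×4.5/((2+5.1)(4.5+5.1)) = 39.481 kPa
Final effective stress: σ'_f = σ'_0 + Δσ = 44.359 + 39.481 = 83.84 kPa.
Normally consolidated clay, so the full stress increment lies on the virgin compression line:
S_c = C_c·H/(1+e₀)·log₁₀(σ'_f/σ'_0) = 0.3×7.4/(1+1.23)×log₁₀(83.84/44.359)
    = 0.99552 × 0.27647 = 0.2752 m

S_c ≈ 275 mm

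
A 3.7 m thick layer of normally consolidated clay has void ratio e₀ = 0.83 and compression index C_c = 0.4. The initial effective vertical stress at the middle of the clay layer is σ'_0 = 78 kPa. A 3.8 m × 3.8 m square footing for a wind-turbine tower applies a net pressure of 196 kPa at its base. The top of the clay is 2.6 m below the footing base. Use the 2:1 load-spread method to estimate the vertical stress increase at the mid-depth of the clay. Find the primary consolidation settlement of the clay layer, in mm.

Mid-depth of clay below the footing base: z = 2.6 + 3.7/2 = 4.45 m.
Stress increase at mid-clay by the 2:1 spreading method:
Δσ = qBL/((B+z)(L+z)) = 196×3.8×3.8/((3.8+4.45)(3.8+4.45)) = 41.583 kPa
Final effective stress: σ'_f = σ'_0 + Δσ = 78 + 41.583 = 119.58 kPa.
Normally consolidated clay, so the full stress increment lies on the virgin compression line:
S_c = C_c·H/(1+e₀)·log₁₀(σ'_f/σ'_0) = 0.4×3.7/(1+0.83)×log₁₀(119.58/78)
    = 0.80874 × 0.18556 = 0.1501 m

S_c ≈ 150 mm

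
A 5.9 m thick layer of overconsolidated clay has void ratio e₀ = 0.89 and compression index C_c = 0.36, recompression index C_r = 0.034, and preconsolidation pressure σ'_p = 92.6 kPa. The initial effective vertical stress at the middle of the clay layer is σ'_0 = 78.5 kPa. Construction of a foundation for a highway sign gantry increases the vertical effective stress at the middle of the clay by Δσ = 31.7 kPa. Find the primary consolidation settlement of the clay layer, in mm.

S_c ≈ 92.5 mm

Final effective stress: σ'_f = 78.5 + 31.7 = 110.2 kPa.
σ'_f = 110.2 > σ'_p = 92.6 kPa, so the stress path crosses the preconsolidation pressure — recompression up to σ'_p, then virgin compression beyond:
S_c = H/(1+e₀)·[C_r·log₁₀(σ'_p/σ'_0) + C_c·log₁₀(σ'_f/σ'_p)]
    = 5.9/1.89 × [0.034×log₁₀(92.6/78.5) + 0.36×log₁₀(110.2/92.6)]
    = 3.1217 × [0.0024392 + 0.027205] = 0.09254 m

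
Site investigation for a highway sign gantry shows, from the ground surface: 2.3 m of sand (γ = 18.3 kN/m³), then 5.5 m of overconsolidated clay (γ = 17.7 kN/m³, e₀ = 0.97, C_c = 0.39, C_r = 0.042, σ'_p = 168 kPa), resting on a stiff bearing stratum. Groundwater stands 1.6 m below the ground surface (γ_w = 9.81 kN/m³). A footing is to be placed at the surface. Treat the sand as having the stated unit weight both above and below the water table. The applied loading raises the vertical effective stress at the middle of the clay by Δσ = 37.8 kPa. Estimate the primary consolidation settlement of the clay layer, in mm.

Mid-depth of clay below the ground surface: z = 2.3 + 5.5/2 = 5.05 m.
Total vertical stress at mid-clay: σ_v = 18.3×2.3 + 17.7×2.75 = 90.765 kPa.
Pore pressure: u = 9.81×(5.05 − 1.6) = 33.845 kPa.
Initial effective stress: σ'_0 = σ_v − u = 90.765 − 33.845 = 56.92 kPa.
Final effective stress: σ'_f = 56.92 + 37.8 = 94.72 kPa.
σ'_f = 94.72 ≤ σ'_p = 168 kPa, so the clay remains overconsolidated and only the recompression index applies:
S_c = C_r·H/(1+e₀)·log₁₀(σ'_f/σ'_0) = 0.042×5.5/1.97×log₁₀(94.72/56.92)
    = 0.11726 × 0.22118 = 0.02594 m

S_c ≈ 25.9 mm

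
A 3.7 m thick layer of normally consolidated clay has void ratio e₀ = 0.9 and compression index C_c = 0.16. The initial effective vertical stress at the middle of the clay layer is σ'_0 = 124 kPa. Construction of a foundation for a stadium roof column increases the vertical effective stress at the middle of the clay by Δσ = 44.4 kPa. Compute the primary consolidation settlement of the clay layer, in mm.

S_c ≈ 41.4 mm

Final effective stress: σ'_f = σ'_0 + Δσ = 124 + 44.4 = 168.4 kPa.
Normally consolidated clay, so the full stress increment lies on the virgin compression line:
S_c = C_c·H/(1+e₀)·log₁₀(σ'_f/σ'_0) = 0.16×3.7/(1+0.9)×log₁₀(168.4/124)
    = 0.31158 × 0.13292 = 0.04142 m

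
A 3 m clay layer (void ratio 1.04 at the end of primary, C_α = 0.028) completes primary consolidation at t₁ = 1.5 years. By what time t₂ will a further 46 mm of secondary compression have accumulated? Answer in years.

S_s = C_α·H/(1+e_p)·log₁₀(t₂/t₁) ⇒ log₁₀(t₂/t₁) = S_s·(1+e_p)/(C_α·H).
log₁₀(t₂/t₁) = 0.046 × (1+1.04) / (0.028×3) = 1.117
t₂ = t₁ × 10^1.117 = 1.5 × 13.1 = 19.64 years

t₂ ≈ 19.6 years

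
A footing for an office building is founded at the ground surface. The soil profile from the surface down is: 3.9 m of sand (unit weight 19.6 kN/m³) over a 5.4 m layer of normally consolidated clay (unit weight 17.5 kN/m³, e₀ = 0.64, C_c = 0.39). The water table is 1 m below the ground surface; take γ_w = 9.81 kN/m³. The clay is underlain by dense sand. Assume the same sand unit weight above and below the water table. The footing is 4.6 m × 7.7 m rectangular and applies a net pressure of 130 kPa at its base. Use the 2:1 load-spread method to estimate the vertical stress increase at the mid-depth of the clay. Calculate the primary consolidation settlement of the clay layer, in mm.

S_c ≈ 195 mm

Mid-depth of clay below the ground surface: z = 3.9 + 5.4/2 = 6.6 m.
Total vertical stress at mid-clay: σ_v = 19.6×3.9 + 17.5×2.7 = 123.69 kPa.
Pore pressure: u = 9.81×(6.6 − 1) = 54.936 kPa.
Initial effective stress: σ'_0 = σ_v − u = 123.69 − 54.936 = 68.754 kPa.
Stress increase at mid-clay by the 2:1 spreading method:
Δσ = qBL/((B+z)(L+z)) = 130×4.6×7.7/((4.6+6.6)(7.7+6.6)) = 28.75 kPa
Final effective stress: σ'_f = σ'_0 + Δσ = 68.754 + 28.75 = 97.504 kPa.
Normally consolidated clay, so the full stress increment lies on the virgin compression line:
S_c = C_c·H/(1+e₀)·log₁₀(σ'_f/σ'_0) = 0.39×5.4/(1+0.64)×log₁₀(97.504/68.754)
    = 1.2841 × 0.15172 = 0.1948 m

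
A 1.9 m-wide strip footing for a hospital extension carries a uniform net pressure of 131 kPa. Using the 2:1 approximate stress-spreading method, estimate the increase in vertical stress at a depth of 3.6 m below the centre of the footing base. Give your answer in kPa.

By the 2:1 method the load spreads at 1 horizontal : 2 vertical, so at depth z the loaded area has grown by z in each plan dimension:
Δσ = qB/(B+z) = 131×1.9/(1.9+3.6) = 45.255 kPa

Δσ_z ≈ 45.3 kPa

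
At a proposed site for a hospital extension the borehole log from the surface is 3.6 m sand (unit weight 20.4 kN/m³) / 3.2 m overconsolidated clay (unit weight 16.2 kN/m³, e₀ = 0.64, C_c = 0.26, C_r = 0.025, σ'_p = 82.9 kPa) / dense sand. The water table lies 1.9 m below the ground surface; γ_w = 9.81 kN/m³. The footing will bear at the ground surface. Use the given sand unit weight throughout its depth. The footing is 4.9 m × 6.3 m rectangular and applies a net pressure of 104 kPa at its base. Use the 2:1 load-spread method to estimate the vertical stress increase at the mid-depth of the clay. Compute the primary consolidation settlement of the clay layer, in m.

Mid-depth of clay below the ground surface: z = 3.6 + 3.2/2 = 5.2 m.
Total vertical stress at mid-clay: σ_v = 20.4×3.6 + 16.2×1.6 = 99.36 kPa.
Pore pressure: u = 9.81×(5.2 − 1.9) = 32.373 kPa.
Initial effective stress: σ'_0 = σ_v − u = 99.36 − 32.373 = 66.987 kPa.
Stress increase at mid-clay by the 2:1 spreading method:
Δσ = qBL/((B+z)(L+z)) = 104×4.9×6.3/((4.9+5.2)(6.3+5.2)) = 27.641 kPa
Final effective stress: σ'_f = 66.987 + 27.641 = 94.628 kPa.
σ'_f = 94.628 > σ'_p = 82.9 kPa, so the stress path crosses the preconsolidation pressure — recompression up to σ'_p, then virgin compression beyond:
S_c = H/(1+e₀)·[C_r·log₁₀(σ'_p/σ'_0) + C_c·log₁₀(σ'_f/σ'_p)]
    = 3.2/1.64 × [0.025×log₁₀(82.9/66.987) + 0.26×log₁₀(94.628/82.9)]
    = 1.9512 × [0.0023141 + 0.014941] = 0.03367 m

S_c ≈ 0.0337 m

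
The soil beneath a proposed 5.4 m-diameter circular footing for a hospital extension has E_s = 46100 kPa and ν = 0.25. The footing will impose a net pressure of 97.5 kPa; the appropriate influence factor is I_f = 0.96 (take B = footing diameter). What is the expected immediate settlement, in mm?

S_e ≈ 10.3 mm

Immediate (elastic) settlement: S_e = q·B·(1−ν²)/E_s · I_f.
S_e = 97.5 × 5.4 × (1 − 0.25²) / 46100 × 0.96
    = 97.5 × 5.4 × 0.9375 / 46100 × 0.96
    = 0.01028 m = 10.28 mm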